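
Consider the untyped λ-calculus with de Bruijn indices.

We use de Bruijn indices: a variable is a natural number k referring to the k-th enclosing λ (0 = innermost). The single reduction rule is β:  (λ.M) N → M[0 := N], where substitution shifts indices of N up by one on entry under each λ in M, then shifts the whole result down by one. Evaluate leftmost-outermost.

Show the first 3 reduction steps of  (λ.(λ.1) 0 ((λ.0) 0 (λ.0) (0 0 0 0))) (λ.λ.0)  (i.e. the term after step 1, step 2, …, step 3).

  start: (λ.(λ.1) 0 ((λ.0) 0 (λ.0) (0 0 0 0))) (λ.λ.0)
  [1] (λ.λ.λ.0) (λ.λ.0) ((λ.0) (λ.λ.0) (λ.0) ((λ.λ.0) (λ.λ.0) (λ.λ.0) (λ.λ.0)))
  [2] (λ.λ.0) ((λ.0) (λ.λ.0) (λ.0) ((λ.λ.0) (λ.λ.0) (λ.λ.0) (λ.λ.0)))
  [3] λ.0

Answer: after 3 steps: λ.0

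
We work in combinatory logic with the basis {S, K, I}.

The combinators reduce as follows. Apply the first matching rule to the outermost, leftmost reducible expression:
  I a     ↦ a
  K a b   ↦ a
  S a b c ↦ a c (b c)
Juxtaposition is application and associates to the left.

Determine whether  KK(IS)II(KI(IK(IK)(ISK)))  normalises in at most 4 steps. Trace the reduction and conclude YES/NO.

Answer: YES — reaches normal form I in 4 ≤ 4 steps

Working:
  start: KK(IS)II(KI(IK(IK)(ISK)))
  [1] KII(KI(IK(IK)(ISK)))
  [2] I(KI(IK(IK)(ISK)))
  [3] KI(IK(IK)(ISK))
  [4] I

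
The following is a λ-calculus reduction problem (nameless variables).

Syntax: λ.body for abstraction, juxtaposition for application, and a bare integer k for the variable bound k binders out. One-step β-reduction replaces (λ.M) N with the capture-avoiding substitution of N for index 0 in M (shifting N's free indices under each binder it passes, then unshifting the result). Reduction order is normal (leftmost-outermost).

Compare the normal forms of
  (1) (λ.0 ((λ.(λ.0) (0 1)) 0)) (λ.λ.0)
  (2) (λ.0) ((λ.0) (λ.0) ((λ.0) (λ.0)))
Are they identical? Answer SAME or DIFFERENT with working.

Term A:
  start: (λ.0 ((λ.(λ.0) (0 1)) 0)) (λ.λ.0)
  →1  (λ.λ.0) ((λ.(λ.0) (0 (λ.λ.0))) (λ.λ.0))
  →2  λ.0

Term B:
  start: (λ.0) ((λ.0) (λ.0) ((λ.0) (λ.0)))
  →1  (λ.0) (λ.0) ((λ.0) (λ.0))
  →2  (λ.0) ((λ.0) (λ.0))
  →3  (λ.0) (λ.0)
  →4  λ.0

Answer: SAME — A ⇓ λ.0, B ⇓ λ.0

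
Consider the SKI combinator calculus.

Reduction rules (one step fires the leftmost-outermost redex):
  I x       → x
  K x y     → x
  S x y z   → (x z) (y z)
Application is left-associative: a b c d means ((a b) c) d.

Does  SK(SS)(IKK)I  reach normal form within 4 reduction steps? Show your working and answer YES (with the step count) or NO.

Answer: YES — reaches normal form K in 4 ≤ 4 steps

Working:
  start: SK(SS)(IKK)I
  step 1: K(IKK)(SS(IKK))I
  step 2: IKKI
  step 3: KKI
  step 4: K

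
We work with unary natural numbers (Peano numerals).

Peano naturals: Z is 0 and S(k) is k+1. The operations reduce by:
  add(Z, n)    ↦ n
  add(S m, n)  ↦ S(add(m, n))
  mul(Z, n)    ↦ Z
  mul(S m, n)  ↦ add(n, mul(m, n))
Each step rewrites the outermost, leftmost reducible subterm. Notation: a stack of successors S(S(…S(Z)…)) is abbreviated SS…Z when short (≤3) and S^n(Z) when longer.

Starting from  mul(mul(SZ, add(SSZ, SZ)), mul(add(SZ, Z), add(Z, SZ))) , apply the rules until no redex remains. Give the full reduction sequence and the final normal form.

Answer: normal form = SSSZ  (in 40 steps)

Derivation:
  start: mul(mul(SZ, add(SSZ, SZ)), mul(add(SZ, Z), add(Z, SZ)))
  step 1: mul(add(add(SSZ, SZ), mul(Z, add(SSZ, SZ))), mul(add(SZ, Z), add(Z, SZ)))
  step 2: mul(add(S(add(SZ, SZ)), mul(Z, add(SSZ, SZ))), mul(add(SZ, Z), add(Z, SZ)))
  step 3: mul(S(add(add(SZ, SZ), mul(Z, add(SSZ, SZ)))), mul(add(SZ, Z), add(Z, SZ)))
  step 4: add(mul(add(SZ, Z), add(Z, SZ)), mul(add(add(SZ, SZ), mul(Z, add(SSZ, SZ))), mul(add(SZ, Z), add(Z, SZ))))
  step 5: add(mul(S(add(Z, Z)), add(Z, SZ)), mul(add(add(SZ, SZ), mul(Z, add(SSZ, SZ))), mul(add(SZ, Z), add(Z, SZ))))
  step 6: add(add(add(Z, SZ), mul(add(Z, Z), add(Z, SZ))), mul(add(add(SZ, SZ), mul(Z, add(SSZ, SZ))), mul(add(SZ, Z), add(Z, SZ))))
  step 7: add(add(SZ, mul(add(Z, Z), add(Z, SZ))), mul(add(add(SZ, SZ), mul(Z, add(SSZ, SZ))), mul(add(SZ, Z), add(Z, SZ))))
  step 8: add(S(add(Z, mul(add(Z, Z), add(Z, SZ)))), mul(add(add(SZ, SZ), mul(Z, add(SSZ, SZ))), mul(add(SZ, Z), add(Z, SZ))))
  step 9: S(add(add(Z, mul(add(Z, Z), add(Z, SZ))), mul(add(add(SZ, SZ), mul(Z, add(SSZ, SZ))), mul(add(SZ, Z), add(Z, SZ)))))
  step 10: S(add(mul(add(Z, Z), add(Z, SZ)), mul(add(add(SZ, SZ), mul(Z, add(SSZ, SZ))), mul(add(SZ, Z), add(Z, SZ)))))
  step 11: S(add(mul(Z, add(Z, SZ)), mul(add(add(SZ, SZ), mul(Z, add(SSZ, SZ))), mul(add(SZ, Z), add(Z, SZ)))))
  step 12: S(add(Z, mul(add(add(SZ, SZ), mul(Z, add(SSZ, SZ))), mul(add(SZ, Z), add(Z, SZ)))))
  step 13: S(mul(add(add(SZ, SZ), mul(Z, add(SSZ, SZ))), mul(add(SZ, Z), add(Z, SZ))))
  step 14: S(mul(add(S(add(Z, SZ)), mul(Z, add(SSZ, SZ))), mul(add(SZ, Z), add(Z, SZ))))
  step 15: S(mul(S(add(add(Z, SZ), mul(Z, add(SSZ, SZ)))), mul(add(SZ, Z), add(Z, SZ))))
  step 16: S(add(mul(add(SZ, Z), add(Z, SZ)), mul(add(add(Z, SZ), mul(Z, add(SSZ, SZ))), mul(add(SZ, Z), add(Z, SZ)))))
  step 17: S(add(mul(S(add(Z, Z)), add(Z, SZ)), mul(add(add(Z, SZ), mul(Z, add(SSZ, SZ))), mul(add(SZ, Z), add(Z, SZ)))))
  step 18: S(add(add(add(Z, SZ), mul(add(Z, Z), add(Z, SZ))), mul(add(add(Z, SZ), mul(Z, add(SSZ, SZ))), mul(add(SZ, Z), add(Z, SZ)))))
  step 19: S(add(add(SZ, mul(add(Z, Z), add(Z, SZ))), mul(add(add(Z, SZ), mul(Z, add(SSZ, SZ))), mul(add(SZ, Z), add(Z, SZ)))))
  step 20: S(add(S(add(Z, mul(add(Z, Z), add(Z, SZ)))), mul(add(add(Z, SZ), mul(Z, add(SSZ, SZ))), mul(add(SZ, Z), add(Z, SZ)))))
  step 21: S(S(add(add(Z, mul(add(Z, Z), add(Z, SZ))), mul(add(add(Z, SZ), mul(Z, add(SSZ, SZ))), mul(add(SZ, Z), add(Z, SZ))))))
  step 22: S(S(add(mul(add(Z, Z), add(Z, SZ)), mul(add(add(Z, SZ), mul(Z, add(SSZ, SZ))), mul(add(SZ, Z), add(Z, SZ))))))
  step 23: S(S(add(mul(Z, add(Z, SZ)), mul(add(add(Z, SZ), mul(Z, add(SSZ, SZ))), mul(add(SZ, Z), add(Z, SZ))))))
  step 24: S(S(add(Z, mul(add(add(Z, SZ), mul(Z, add(SSZ, SZ))), mul(add(SZ, Z), add(Z, SZ))))))
  step 25: S(S(mul(add(add(Z, SZ), mul(Z, add(SSZ, SZ))), mul(add(SZ, Z), add(Z, SZ)))))
  step 26: S(S(mul(add(SZ, mul(Z, add(SSZ, SZ))), mul(add(SZ, Z), add(Z, SZ)))))
  step 27: S(S(mul(S(add(Z, mul(Z, add(SSZ, SZ)))), mul(add(SZ, Z), add(Z, SZ)))))
  step 28: S(S(add(mul(add(SZ, Z), add(Z, SZ)), mul(add(Z, mul(Z, add(SSZ, SZ))), mul(add(SZ, Z), add(Z, SZ))))))
  step 29: S(S(add(mul(S(add(Z, Z)), add(Z, SZ)), mul(add(Z, mul(Z, add(SSZ, SZ))), mul(add(SZ, Z), add(Z, SZ))))))
  step 30: S(S(add(add(add(Z, SZ), mul(add(Z, Z), add(Z, SZ))), mul(add(Z, mul(Z, add(SSZ, SZ))), mul(add(SZ, Z), add(Z, SZ))))))
  step 31: S(S(add(add(SZ, mul(add(Z, Z), add(Z, SZ))), mul(add(Z, mul(Z, add(SSZ, SZ))), mul(add(SZ, Z), add(Z, SZ))))))
  step 32: S(S(add(S(add(Z, mul(add(Z, Z), add(Z, SZ)))), mul(add(Z, mul(Z, add(SSZ, SZ))), mul(add(SZ, Z), add(Z, SZ))))))
  step 33: S(S(S(add(add(Z, mul(add(Z, Z), add(Z, SZ))), mul(add(Z, mul(Z, add(SSZ, SZ))), mul(add(SZ, Z), add(Z, SZ)))))))
  step 34: S(S(S(add(mul(add(Z, Z), add(Z, SZ)), mul(add(Z, mul(Z, add(SSZ, SZ))), mul(add(SZ, Z), add(Z, SZ)))))))
  step 35: S(S(S(add(mul(Z, add(Z, SZ)), mul(add(Z, mul(Z, add(SSZ, SZ))), mul(add(SZ, Z), add(Z, SZ)))))))
  step 36: S(S(S(add(Z, mul(add(Z, mul(Z, add(SSZ, SZ))), mul(add(SZ, Z), add(Z, SZ)))))))
  step 37: S(S(S(mul(add(Z, mul(Z, add(SSZ, SZ))), mul(add(SZ, Z), add(Z, SZ))))))
  step 38: S(S(S(mul(mul(Z, add(SSZ, SZ)), mul(add(SZ, Z), add(Z, SZ))))))
  step 39: S(S(S(mul(Z, mul(add(SZ, Z), add(Z, SZ))))))
  step 40: SSSZ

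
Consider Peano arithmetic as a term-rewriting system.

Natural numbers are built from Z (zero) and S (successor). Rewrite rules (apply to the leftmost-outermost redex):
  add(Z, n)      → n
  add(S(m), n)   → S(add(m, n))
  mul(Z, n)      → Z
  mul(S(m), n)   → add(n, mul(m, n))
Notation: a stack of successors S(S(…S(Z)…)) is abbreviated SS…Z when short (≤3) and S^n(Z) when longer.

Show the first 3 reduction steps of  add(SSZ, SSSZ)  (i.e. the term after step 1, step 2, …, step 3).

  start: add(SSZ, SSSZ)
  step 1: S(add(SZ, SSSZ))
  step 2: S(S(add(Z, SSSZ)))
  step 3: S^5(Z)

Answer: after 3 steps: S^5(Z)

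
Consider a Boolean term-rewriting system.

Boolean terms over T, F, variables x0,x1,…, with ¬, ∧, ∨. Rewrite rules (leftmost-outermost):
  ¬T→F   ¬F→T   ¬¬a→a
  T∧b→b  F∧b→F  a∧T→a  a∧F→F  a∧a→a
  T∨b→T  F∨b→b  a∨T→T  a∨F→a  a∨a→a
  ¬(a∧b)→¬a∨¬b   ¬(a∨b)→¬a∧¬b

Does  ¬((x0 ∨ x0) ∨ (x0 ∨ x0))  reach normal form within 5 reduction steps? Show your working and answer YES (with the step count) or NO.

Answer: YES — reaches normal form ¬x0 in 4 ≤ 5 steps

Working:
  start: ¬((x0 ∨ x0) ∨ (x0 ∨ x0))
  step 1: ¬(x0 ∨ x0) ∧ ¬(x0 ∨ x0)
  step 2: ¬(x0 ∨ x0)
  step 3: ¬x0 ∧ ¬x0
  step 4: ¬x0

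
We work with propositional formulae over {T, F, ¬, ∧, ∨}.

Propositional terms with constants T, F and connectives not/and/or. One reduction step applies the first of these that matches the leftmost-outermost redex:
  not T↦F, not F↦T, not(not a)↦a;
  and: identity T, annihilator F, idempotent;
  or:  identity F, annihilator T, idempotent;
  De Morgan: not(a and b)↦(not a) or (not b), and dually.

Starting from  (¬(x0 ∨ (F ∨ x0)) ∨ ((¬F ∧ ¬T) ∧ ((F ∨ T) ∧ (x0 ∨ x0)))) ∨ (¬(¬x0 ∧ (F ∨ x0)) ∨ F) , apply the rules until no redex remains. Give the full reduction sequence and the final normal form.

Answer: normal form = ¬x0 ∨ (x0 ∨ ¬x0)  (in 16 steps)

Working:
  start: (¬(x0 ∨ (F ∨ x0)) ∨ ((¬F ∧ ¬T) ∧ ((F ∨ T) ∧ (x0 ∨ x0)))) ∨ (¬(¬x0 ∧ (F ∨ x0)) ∨ F)
  step 1: ((¬x0 ∧ ¬(F ∨ x0)) ∨ ((¬F ∧ ¬T) ∧ ((F ∨ T) ∧ (x0 ∨ x0)))) ∨ (¬(¬x0 ∧ (F ∨ x0)) ∨ F)
  step 2: ((¬x0 ∧ (¬F ∧ ¬x0)) ∨ ((¬F ∧ ¬T) ∧ ((F ∨ T) ∧ (x0 ∨ x0)))) ∨ (¬(¬x0 ∧ (F ∨ x0)) ∨ F)
  step 3: ((¬x0 ∧ (T ∧ ¬x0)) ∨ ((¬F ∧ ¬T) ∧ ((F ∨ T) ∧ (x0 ∨ x0)))) ∨ (¬(¬x0 ∧ (F ∨ x0)) ∨ F)
  step 4: ((¬x0 ∧ ¬x0) ∨ ((¬F ∧ ¬T) ∧ ((F ∨ T) ∧ (x0 ∨ x0)))) ∨ (¬(¬x0 ∧ (F ∨ x0)) ∨ F)
  step 5: (¬x0 ∨ ((¬F ∧ ¬T) ∧ ((F ∨ T) ∧ (x0 ∨ x0)))) ∨ (¬(¬x0 ∧ (F ∨ x0)) ∨ F)
  step 6: (¬x0 ∨ ((T ∧ ¬T) ∧ ((F ∨ T) ∧ (x0 ∨ x0)))) ∨ (¬(¬x0 ∧ (F ∨ x0)) ∨ F)
  step 7: (¬x0 ∨ (¬T ∧ ((F ∨ T) ∧ (x0 ∨ x0)))) ∨ (¬(¬x0 ∧ (F ∨ x0)) ∨ F)
  step 8: (¬x0 ∨ (F ∧ ((F ∨ T) ∧ (x0 ∨ x0)))) ∨ (¬(¬x0 ∧ (F ∨ x0)) ∨ F)
  step 9: (¬x0 ∨ F) ∨ (¬(¬x0 ∧ (F ∨ x0)) ∨ F)
  step 10: ¬x0 ∨ (¬(¬x0 ∧ (F ∨ x0)) ∨ F)
  step 11: ¬x0 ∨ ¬(¬x0 ∧ (F ∨ x0))
  step 12: ¬x0 ∨ (¬¬x0 ∨ ¬(F ∨ x0))
  step 13: ¬x0 ∨ (x0 ∨ ¬(F ∨ x0))
  step 14: ¬x0 ∨ (x0 ∨ (¬F ∧ ¬x0))
  step 15: ¬x0 ∨ (x0 ∨ (T ∧ ¬x0))
  step 16: ¬x0 ∨ (x0 ∨ ¬x0)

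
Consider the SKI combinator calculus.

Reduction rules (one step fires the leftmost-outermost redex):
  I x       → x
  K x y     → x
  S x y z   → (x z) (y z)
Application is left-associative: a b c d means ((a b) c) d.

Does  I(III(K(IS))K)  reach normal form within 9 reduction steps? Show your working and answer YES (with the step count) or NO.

Answer: YES — reaches normal form S in 6 ≤ 9 steps

Derivation:
  start: I(III(K(IS))K)
  step 1: III(K(IS))K
  step 2: II(K(IS))K
  step 3: I(K(IS))K
  step 4: K(IS)K
  step 5: IS
  step 6: S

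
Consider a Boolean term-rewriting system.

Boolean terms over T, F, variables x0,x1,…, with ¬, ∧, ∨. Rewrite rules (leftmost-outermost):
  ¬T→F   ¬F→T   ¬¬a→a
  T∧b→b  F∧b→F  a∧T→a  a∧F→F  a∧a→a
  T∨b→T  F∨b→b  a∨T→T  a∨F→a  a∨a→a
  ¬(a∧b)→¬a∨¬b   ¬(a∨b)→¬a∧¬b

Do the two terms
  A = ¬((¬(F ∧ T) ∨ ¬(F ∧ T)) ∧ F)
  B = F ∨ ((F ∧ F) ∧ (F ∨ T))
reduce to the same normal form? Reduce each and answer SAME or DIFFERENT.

Term A:
  start: ¬((¬(F ∧ T) ∨ ¬(F ∧ T)) ∧ F)
  →1  ¬(¬(F ∧ T) ∨ ¬(F ∧ T)) ∨ ¬F
  →2  (¬¬(F ∧ T) ∧ ¬¬(F ∧ T)) ∨ ¬F
  →3  ¬¬(F ∧ T) ∨ ¬F
  →4  (F ∧ T) ∨ ¬F
  →5  F ∨ ¬F
  →6  ¬F
  →7  T

Term B:
  start: F ∨ ((F ∧ F) ∧ (F ∨ T))
  →1  (F ∧ F) ∧ (F ∨ T)
  →2  F ∧ (F ∨ T)
  →3  F

Answer: DIFFERENT — A ⇓ T, B ⇓ F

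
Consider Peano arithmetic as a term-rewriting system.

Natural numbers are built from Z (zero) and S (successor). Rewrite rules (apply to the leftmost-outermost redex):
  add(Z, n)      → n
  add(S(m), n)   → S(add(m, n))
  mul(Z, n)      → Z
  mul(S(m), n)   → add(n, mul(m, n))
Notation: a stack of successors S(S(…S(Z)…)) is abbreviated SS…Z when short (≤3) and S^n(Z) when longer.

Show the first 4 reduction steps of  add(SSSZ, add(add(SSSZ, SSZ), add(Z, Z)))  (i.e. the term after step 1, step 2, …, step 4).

  start: add(SSSZ, add(add(SSSZ, SSZ), add(Z, Z)))
  [1] S(add(SSZ, add(add(SSSZ, SSZ), add(Z, Z))))
  [2] S(S(add(SZ, add(add(SSSZ, SSZ), add(Z, Z)))))
  [3] S(S(S(add(Z, add(add(SSSZ, SSZ), add(Z, Z))))))
  [4] S(S(S(add(add(SSSZ, SSZ), add(Z, Z)))))

Answer: after 4 steps: S(S(S(add(add(SSSZ, SSZ), add(Z, Z)))))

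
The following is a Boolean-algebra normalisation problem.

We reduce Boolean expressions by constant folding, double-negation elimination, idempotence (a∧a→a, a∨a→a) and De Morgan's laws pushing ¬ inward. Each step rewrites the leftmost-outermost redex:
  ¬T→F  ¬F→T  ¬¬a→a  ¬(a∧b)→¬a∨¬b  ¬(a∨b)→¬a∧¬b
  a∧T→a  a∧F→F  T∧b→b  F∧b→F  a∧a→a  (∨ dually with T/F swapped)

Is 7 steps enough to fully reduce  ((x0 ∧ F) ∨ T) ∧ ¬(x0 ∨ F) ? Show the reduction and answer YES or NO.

  start: ((x0 ∧ F) ∨ T) ∧ ¬(x0 ∨ F)
  →1  T ∧ ¬(x0 ∨ F)
  →2  ¬(x0 ∨ F)
  →3  ¬x0 ∧ ¬F
  →4  ¬x0 ∧ T
  →5  ¬x0

Answer: YES — reaches normal form ¬x0 in 5 ≤ 7 steps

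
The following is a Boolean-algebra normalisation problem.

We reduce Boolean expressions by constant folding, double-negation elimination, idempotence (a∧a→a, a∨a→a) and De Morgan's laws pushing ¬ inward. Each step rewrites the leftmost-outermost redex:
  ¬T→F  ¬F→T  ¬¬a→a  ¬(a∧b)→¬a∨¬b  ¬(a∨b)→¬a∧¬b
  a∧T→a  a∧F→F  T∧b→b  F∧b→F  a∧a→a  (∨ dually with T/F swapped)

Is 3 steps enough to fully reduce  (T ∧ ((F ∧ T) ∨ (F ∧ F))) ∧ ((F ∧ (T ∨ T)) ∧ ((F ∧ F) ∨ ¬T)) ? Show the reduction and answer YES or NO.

Answer: NO — after 3 steps the term is (F ∧ F) ∧ ((F ∧ (T ∨ T)) ∧ ((F ∧ F) ∨ ¬T)), not yet normal

Reduction:
  start: (T ∧ ((F ∧ T) ∨ (F ∧ F))) ∧ ((F ∧ (T ∨ T)) ∧ ((F ∧ F) ∨ ¬T))
  step 1: ((F ∧ T) ∨ (F ∧ F)) ∧ ((F ∧ (T ∨ T)) ∧ ((F ∧ F) ∨ ¬T))
  step 2: (F ∨ (F ∧ F)) ∧ ((F ∧ (T ∨ T)) ∧ ((F ∧ F) ∨ ¬T))
  step 3: (F ∧ F) ∧ ((F ∧ (T ∨ T)) ∧ ((F ∧ F) ∨ ¬T))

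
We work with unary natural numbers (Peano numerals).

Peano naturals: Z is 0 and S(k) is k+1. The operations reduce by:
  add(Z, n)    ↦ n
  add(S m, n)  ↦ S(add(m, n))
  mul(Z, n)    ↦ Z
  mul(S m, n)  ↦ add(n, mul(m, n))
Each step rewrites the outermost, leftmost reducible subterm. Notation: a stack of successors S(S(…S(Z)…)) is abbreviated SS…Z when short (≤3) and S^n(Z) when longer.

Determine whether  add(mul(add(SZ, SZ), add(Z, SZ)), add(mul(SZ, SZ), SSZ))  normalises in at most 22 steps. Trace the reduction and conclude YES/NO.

Answer: YES — reaches normal form S^5(Z) in 20 ≤ 22 steps

Reduction:
  start: add(mul(add(SZ, SZ), add(Z, SZ)), add(mul(SZ, SZ), SSZ))
  →1  add(mul(S(add(Z, SZ)), add(Z, SZ)), add(mul(SZ, SZ), SSZ))
  →2  add(add(add(Z, SZ), mul(add(Z, SZ), add(Z, SZ))), add(mul(SZ, SZ), SSZ))
  →3  add(add(SZ, mul(add(Z, SZ), add(Z, SZ))), add(mul(SZ, SZ), SSZ))
  →4  add(S(add(Z, mul(add(Z, SZ), add(Z, SZ)))), add(mul(SZ, SZ), SSZ))
  →5  S(add(add(Z, mul(add(Z, SZ), add(Z, SZ))), add(mul(SZ, SZ), SSZ)))
  →6  S(add(mul(add(Z, SZ), add(Z, SZ)), add(mul(SZ, SZ), SSZ)))
  →7  S(add(mul(SZ, add(Z, SZ)), add(mul(SZ, SZ), SSZ)))
  →8  S(add(add(add(Z, SZ), mul(Z, add(Z, SZ))), add(mul(SZ, SZ), SSZ)))
  →9  S(add(add(SZ, mul(Z, add(Z, SZ))), add(mul(SZ, SZ), SSZ)))
  →10  S(add(S(add(Z, mul(Z, add(Z, SZ)))), add(mul(SZ, SZ), SSZ)))
  →11  S(S(add(add(Z, mul(Z, add(Z, SZ))), add(mul(SZ, SZ), SSZ))))
  →12  S(S(add(mul(Z, add(Z, SZ)), add(mul(SZ, SZ), SSZ))))
  →13  S(S(add(Z, add(mul(SZ, SZ), SSZ))))
  →14  S(S(add(mul(SZ, SZ), SSZ)))
  →15  S(S(add(add(SZ, mul(Z, SZ)), SSZ)))
  →16  S(S(add(S(add(Z, mul(Z, SZ))), SSZ)))
  →17  S(S(S(add(add(Z, mul(Z, SZ)), SSZ))))
  →18  S(S(S(add(mul(Z, SZ), SSZ))))
  →19  S(S(S(add(Z, SSZ))))
  →20  S^5(Z)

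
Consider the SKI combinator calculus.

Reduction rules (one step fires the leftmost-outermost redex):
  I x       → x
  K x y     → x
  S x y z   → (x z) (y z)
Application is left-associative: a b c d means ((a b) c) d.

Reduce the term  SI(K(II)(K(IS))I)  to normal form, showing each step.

Answer: normal form = SII  (in 3 steps)

Reduction:
  start: SI(K(II)(K(IS))I)
  step 1: SI(III)
  step 2: SI(II)
  step 3: SII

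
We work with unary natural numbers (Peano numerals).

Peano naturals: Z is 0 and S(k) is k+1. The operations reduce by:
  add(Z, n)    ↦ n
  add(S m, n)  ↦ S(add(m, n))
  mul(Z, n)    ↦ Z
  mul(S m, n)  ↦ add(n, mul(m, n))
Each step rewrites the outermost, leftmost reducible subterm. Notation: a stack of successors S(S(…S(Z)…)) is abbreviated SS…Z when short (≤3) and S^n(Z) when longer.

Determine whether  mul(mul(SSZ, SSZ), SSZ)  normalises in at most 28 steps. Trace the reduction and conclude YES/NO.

Answer: YES — reaches normal form S^8(Z) in 26 ≤ 28 steps

Reduction:
  start: mul(mul(SSZ, SSZ), SSZ)
  step 1: mul(add(SSZ, mul(SZ, SSZ)), SSZ)
  step 2: mul(S(add(SZ, mul(SZ, SSZ))), SSZ)
  step 3: add(SSZ, mul(add(SZ, mul(SZ, SSZ)), SSZ))
  step 4: S(add(SZ, mul(add(SZ, mul(SZ, SSZ)), SSZ)))
  step 5: S(S(add(Z, mul(add(SZ, mul(SZ, SSZ)), SSZ))))
  step 6: S(S(mul(add(SZ, mul(SZ, SSZ)), SSZ)))
  step 7: S(S(mul(S(add(Z, mul(SZ, SSZ))), SSZ)))
  step 8: S(S(add(SSZ, mul(add(Z, mul(SZ, SSZ)), SSZ))))
  step 9: S(S(S(add(SZ, mul(add(Z, mul(SZ, SSZ)), SSZ)))))
  step 10: S(S(S(S(add(Z, mul(add(Z, mul(SZ, SSZ)), SSZ))))))
  step 11: S(S(S(S(mul(add(Z, mul(SZ, SSZ)), SSZ)))))
  step 12: S(S(S(S(mul(mul(SZ, SSZ), SSZ)))))
  step 13: S(S(S(S(mul(add(SSZ, mul(Z, SSZ)), SSZ)))))
  step 14: S(S(S(S(mul(S(add(SZ, mul(Z, SSZ))), SSZ)))))
  step 15: S(S(S(S(add(SSZ, mul(add(SZ, mul(Z, SSZ)), SSZ))))))
  step 16: S(S(S(S(S(add(SZ, mul(add(SZ, mul(Z, SSZ)), SSZ)))))))
  step 17: S(S(S(S(S(S(add(Z, mul(add(SZ, mul(Z, SSZ)), SSZ))))))))
  step 18: S(S(S(S(S(S(mul(add(SZ, mul(Z, SSZ)), SSZ)))))))
  step 19: S(S(S(S(S(S(mul(S(add(Z, mul(Z, SSZ))), SSZ)))))))
  step 20: S(S(S(S(S(S(add(SSZ, mul(add(Z, mul(Z, SSZ)), SSZ))))))))
  step 21: S(S(S(S(S(S(S(add(SZ, mul(add(Z, mul(Z, SSZ)), SSZ)))))))))
  step 22: S(S(S(S(S(S(S(S(add(Z, mul(add(Z, mul(Z, SSZ)), SSZ))))))))))
  step 23: S(S(S(S(S(S(S(S(mul(add(Z, mul(Z, SSZ)), SSZ)))))))))
  step 24: S(S(S(S(S(S(S(S(mul(mul(Z, SSZ), SSZ)))))))))
  step 25: S(S(S(S(S(S(S(S(mul(Z, SSZ)))))))))
  step 26: S^8(Z)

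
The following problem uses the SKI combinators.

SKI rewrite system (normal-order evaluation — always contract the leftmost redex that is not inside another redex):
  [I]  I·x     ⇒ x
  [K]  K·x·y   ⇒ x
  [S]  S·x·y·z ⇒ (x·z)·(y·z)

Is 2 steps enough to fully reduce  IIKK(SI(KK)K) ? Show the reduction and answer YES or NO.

  start: IIKK(SI(KK)K)
  step 1: IKK(SI(KK)K)
  step 2: KK(SI(KK)K)

Answer: NO — after 2 steps the term is KK(SI(KK)K), not yet normal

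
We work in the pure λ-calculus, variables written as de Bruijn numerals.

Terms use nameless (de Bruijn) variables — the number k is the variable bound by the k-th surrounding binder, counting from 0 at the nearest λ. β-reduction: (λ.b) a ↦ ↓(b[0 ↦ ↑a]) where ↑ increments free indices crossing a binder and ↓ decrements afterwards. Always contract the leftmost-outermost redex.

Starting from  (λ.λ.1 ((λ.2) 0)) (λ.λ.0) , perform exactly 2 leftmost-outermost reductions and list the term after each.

  start: (λ.λ.1 ((λ.2) 0)) (λ.λ.0)
  →1  λ.(λ.λ.0) ((λ.λ.λ.0) 0)
  →2  λ.λ.0

Answer: after 2 steps: λ.λ.0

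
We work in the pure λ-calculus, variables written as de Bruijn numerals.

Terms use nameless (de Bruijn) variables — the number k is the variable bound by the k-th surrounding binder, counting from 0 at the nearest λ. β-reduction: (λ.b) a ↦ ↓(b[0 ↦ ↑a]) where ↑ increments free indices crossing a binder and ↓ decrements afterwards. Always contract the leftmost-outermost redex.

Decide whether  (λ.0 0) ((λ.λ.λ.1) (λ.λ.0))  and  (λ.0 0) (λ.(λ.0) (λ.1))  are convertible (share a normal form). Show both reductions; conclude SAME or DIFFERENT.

Answer: SAME — A ⇓ λ.λ.λ.1, B ⇓ λ.λ.λ.1

Working:
Term A:
  start: (λ.0 0) ((λ.λ.λ.1) (λ.λ.0))
  step 1: (λ.λ.λ.1) (λ.λ.0) ((λ.λ.λ.1) (λ.λ.0))
  step 2: (λ.λ.1) ((λ.λ.λ.1) (λ.λ.0))
  step 3: λ.(λ.λ.λ.1) (λ.λ.0)
  step 4: λ.λ.λ.1

Term B:
  start: (λ.0 0) (λ.(λ.0) (λ.1))
  step 1: (λ.(λ.0) (λ.1)) (λ.(λ.0) (λ.1))
  step 2: (λ.0) (λ.λ.(λ.0) (λ.1))
  step 3: λ.λ.(λ.0) (λ.1)
  step 4: λ.λ.λ.1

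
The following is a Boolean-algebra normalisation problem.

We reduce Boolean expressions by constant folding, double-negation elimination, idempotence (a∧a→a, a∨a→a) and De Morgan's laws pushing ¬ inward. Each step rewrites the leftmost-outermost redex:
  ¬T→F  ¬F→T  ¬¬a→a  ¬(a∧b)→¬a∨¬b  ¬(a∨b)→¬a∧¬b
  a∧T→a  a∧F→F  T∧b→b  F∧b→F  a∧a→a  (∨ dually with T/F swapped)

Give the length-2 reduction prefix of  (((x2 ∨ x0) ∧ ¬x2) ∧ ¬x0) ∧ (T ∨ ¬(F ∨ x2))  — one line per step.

Answer: after 2 steps: ((x2 ∨ x0) ∧ ¬x2) ∧ ¬x0

Working:
  start: (((x2 ∨ x0) ∧ ¬x2) ∧ ¬x0) ∧ (T ∨ ¬(F ∨ x2))
  [1] (((x2 ∨ x0) ∧ ¬x2) ∧ ¬x0) ∧ T
  [2] ((x2 ∨ x0) ∧ ¬x2) ∧ ¬x0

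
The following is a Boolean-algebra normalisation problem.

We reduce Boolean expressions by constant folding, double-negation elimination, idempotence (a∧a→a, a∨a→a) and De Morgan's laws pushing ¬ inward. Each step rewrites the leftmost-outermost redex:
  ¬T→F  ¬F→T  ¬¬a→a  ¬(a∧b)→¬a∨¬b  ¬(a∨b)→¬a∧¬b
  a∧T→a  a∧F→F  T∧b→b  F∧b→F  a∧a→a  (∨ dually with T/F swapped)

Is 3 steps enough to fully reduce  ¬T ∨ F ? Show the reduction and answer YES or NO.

  start: ¬T ∨ F
  step 1: ¬T
  step 2: F

Answer: YES — reaches normal form F in 2 ≤ 3 steps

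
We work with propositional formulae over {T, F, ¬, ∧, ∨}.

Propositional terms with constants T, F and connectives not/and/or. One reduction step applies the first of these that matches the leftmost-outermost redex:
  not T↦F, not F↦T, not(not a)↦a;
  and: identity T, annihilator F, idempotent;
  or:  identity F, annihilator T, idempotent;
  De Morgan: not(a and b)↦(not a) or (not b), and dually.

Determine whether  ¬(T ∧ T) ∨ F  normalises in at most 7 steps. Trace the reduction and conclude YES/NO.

  start: ¬(T ∧ T) ∨ F
  step 1: ¬(T ∧ T)
  step 2: ¬T ∨ ¬T
  step 3: ¬T
  step 4: F

Answer: YES — reaches normal form F in 4 ≤ 7 steps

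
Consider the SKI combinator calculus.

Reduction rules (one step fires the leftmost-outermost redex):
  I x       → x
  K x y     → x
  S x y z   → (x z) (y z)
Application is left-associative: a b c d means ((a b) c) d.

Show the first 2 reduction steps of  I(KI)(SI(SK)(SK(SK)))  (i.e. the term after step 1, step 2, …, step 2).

  start: I(KI)(SI(SK)(SK(SK)))
  →1  KI(SI(SK)(SK(SK)))
  →2  I

Answer: after 2 steps: I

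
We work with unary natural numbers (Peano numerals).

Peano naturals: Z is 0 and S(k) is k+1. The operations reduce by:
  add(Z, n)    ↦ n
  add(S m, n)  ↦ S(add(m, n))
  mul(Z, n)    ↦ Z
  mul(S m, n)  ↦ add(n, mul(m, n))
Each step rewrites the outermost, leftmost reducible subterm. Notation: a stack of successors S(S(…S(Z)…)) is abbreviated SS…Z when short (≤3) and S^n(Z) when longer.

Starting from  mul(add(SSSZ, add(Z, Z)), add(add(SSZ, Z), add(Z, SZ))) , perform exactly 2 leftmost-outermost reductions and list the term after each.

  start: mul(add(SSSZ, add(Z, Z)), add(add(SSZ, Z), add(Z, SZ)))
  [1] mul(S(add(SSZ, add(Z, Z))), add(add(SSZ, Z), add(Z, SZ)))
  [2] add(add(add(SSZ, Z), add(Z, SZ)), mul(add(SSZ, add(Z, Z)), add(add(SSZ, Z), add(Z, SZ))))

Answer: after 2 steps: add(add(add(SSZ, Z), add(Z, SZ)), mul(add(SSZ, add(Z, Z)), add(add(SSZ, Z), add(Z, SZ))))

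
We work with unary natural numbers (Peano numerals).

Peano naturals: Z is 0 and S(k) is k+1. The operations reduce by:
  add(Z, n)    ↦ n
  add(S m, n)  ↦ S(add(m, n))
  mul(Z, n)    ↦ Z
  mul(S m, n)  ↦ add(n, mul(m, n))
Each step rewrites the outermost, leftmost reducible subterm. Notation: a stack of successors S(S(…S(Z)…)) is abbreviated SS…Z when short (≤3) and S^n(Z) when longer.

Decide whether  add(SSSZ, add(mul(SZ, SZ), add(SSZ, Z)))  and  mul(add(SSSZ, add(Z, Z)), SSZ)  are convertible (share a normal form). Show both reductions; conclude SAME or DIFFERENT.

Answer: SAME — A ⇓ S^6(Z), B ⇓ S^6(Z)

Derivation:
Term A:
  start: add(SSSZ, add(mul(SZ, SZ), add(SSZ, Z)))
  step 1: S(add(SSZ, add(mul(SZ, SZ), add(SSZ, Z))))
  step 2: S(S(add(SZ, add(mul(SZ, SZ), add(SSZ, Z)))))
  step 3: S(S(S(add(Z, add(mul(SZ, SZ), add(SSZ, Z))))))
  step 4: S(S(S(add(mul(SZ, SZ), add(SSZ, Z)))))
  step 5: S(S(S(add(add(SZ, mul(Z, SZ)), add(SSZ, Z)))))
  step 6: S(S(S(add(S(add(Z, mul(Z, SZ))), add(SSZ, Z)))))
  step 7: S(S(S(S(add(add(Z, mul(Z, SZ)), add(SSZ, Z))))))
  step 8: S(S(S(S(add(mul(Z, SZ), add(SSZ, Z))))))
  step 9: S(S(S(S(add(Z, add(SSZ, Z))))))
  step 10: S(S(S(S(add(SSZ, Z)))))
  step 11: S(S(S(S(S(add(SZ, Z))))))
  step 12: S(S(S(S(S(S(add(Z, Z)))))))
  step 13: S^6(Z)

Term B:
  start: mul(add(SSSZ, add(Z, Z)), SSZ)
  step 1: mul(S(add(SSZ, add(Z, Z))), SSZ)
  step 2: add(SSZ, mul(add(SSZ, add(Z, Z)), SSZ))
  step 3: S(add(SZ, mul(add(SSZ, add(Z, Z)), SSZ)))
  step 4: S(S(add(Z, mul(add(SSZ, add(Z, Z)), SSZ))))
  step 5: S(S(mul(add(SSZ, add(Z, Z)), SSZ)))
  step 6: S(S(mul(S(add(SZ, add(Z, Z))), SSZ)))
  step 7: S(S(add(SSZ, mul(add(SZ, add(Z, Z)), SSZ))))
  step 8: S(S(S(add(SZ, mul(add(SZ, add(Z, Z)), SSZ)))))
  step 9: S(S(S(S(add(Z, mul(add(SZ, add(Z, Z)), SSZ))))))
  step 10: S(S(S(S(mul(add(SZ, add(Z, Z)), SSZ)))))
  step 11: S(S(S(S(mul(S(add(Z, add(Z, Z))), SSZ)))))
  step 12: S(S(S(S(add(SSZ, mul(add(Z, add(Z, Z)), SSZ))))))
  step 13: S(S(S(S(S(add(SZ, mul(add(Z, add(Z, Z)), SSZ)))))))
  step 14: S(S(S(S(S(S(add(Z, mul(add(Z, add(Z, Z)), SSZ))))))))
  step 15: S(S(S(S(S(S(mul(add(Z, add(Z, Z)), SSZ)))))))
  step 16: S(S(S(S(S(S(mul(add(Z, Z), SSZ)))))))
  step 17: S(S(S(S(S(S(mul(Z, SSZ)))))))
  step 18: S^6(Z)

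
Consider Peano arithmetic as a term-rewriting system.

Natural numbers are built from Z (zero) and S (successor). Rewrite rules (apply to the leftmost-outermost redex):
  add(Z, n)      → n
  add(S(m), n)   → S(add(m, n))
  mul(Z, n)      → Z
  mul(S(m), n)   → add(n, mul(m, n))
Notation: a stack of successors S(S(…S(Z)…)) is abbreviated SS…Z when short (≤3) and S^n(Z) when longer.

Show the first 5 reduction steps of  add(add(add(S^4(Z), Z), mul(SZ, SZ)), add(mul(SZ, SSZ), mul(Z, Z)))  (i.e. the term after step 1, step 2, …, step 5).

  start: add(add(add(S^4(Z), Z), mul(SZ, SZ)), add(mul(SZ, SSZ), mul(Z, Z)))
  →1  add(add(S(add(SSSZ, Z)), mul(SZ, SZ)), add(mul(SZ, SSZ), mul(Z, Z)))
  →2  add(S(add(add(SSSZ, Z), mul(SZ, SZ))), add(mul(SZ, SSZ), mul(Z, Z)))
  →3  S(add(add(add(SSSZ, Z), mul(SZ, SZ)), add(mul(SZ, SSZ), mul(Z, Z))))
  →4  S(add(add(S(add(SSZ, Z)), mul(SZ, SZ)), add(mul(SZ, SSZ), mul(Z, Z))))
  →5  S(add(S(add(add(SSZ, Z), mul(SZ, SZ))), add(mul(SZ, SSZ), mul(Z, Z))))

Answer: after 5 steps: S(add(S(add(add(SSZ, Z), mul(SZ, SZ))), add(mul(SZ, SSZ), mul(Z, Z))))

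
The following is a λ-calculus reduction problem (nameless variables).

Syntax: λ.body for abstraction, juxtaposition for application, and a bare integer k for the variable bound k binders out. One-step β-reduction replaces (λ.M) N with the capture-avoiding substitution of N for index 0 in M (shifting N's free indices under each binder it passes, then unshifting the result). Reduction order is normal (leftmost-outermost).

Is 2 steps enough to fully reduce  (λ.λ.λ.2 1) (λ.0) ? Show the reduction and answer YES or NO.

Answer: YES — reaches normal form λ.λ.1 in 2 ≤ 2 steps

Working:
  start: (λ.λ.λ.2 1) (λ.0)
  [1] λ.λ.(λ.0) 1
  [2] λ.λ.1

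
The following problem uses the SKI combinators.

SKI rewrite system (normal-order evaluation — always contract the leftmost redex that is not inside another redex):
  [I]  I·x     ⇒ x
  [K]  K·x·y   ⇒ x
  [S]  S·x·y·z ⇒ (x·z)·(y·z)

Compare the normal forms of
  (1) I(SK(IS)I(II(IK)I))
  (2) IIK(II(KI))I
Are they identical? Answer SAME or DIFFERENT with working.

Term A:
  start: I(SK(IS)I(II(IK)I))
  step 1: SK(IS)I(II(IK)I)
  step 2: KI(ISI)(II(IK)I)
  step 3: I(II(IK)I)
  step 4: II(IK)I
  step 5: I(IK)I
  step 6: IKI
  step 7: KI

Term B:
  start: IIK(II(KI))I
  step 1: IK(II(KI))I
  step 2: K(II(KI))I
  step 3: II(KI)
  step 4: I(KI)
  step 5: KI

Answer: SAME — A ⇓ KI, B ⇓ KI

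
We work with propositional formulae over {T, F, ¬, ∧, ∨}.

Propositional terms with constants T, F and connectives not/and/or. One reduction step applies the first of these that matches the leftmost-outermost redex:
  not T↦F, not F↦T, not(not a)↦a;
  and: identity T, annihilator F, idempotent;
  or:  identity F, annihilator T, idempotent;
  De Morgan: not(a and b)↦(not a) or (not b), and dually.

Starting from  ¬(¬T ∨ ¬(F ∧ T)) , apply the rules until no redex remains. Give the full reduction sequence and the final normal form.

  start: ¬(¬T ∨ ¬(F ∧ T))
  step 1: ¬¬T ∧ ¬¬(F ∧ T)
  step 2: T ∧ ¬¬(F ∧ T)
  step 3: ¬¬(F ∧ T)
  step 4: F ∧ T
  step 5: F

Answer: normal form = F  (in 5 steps)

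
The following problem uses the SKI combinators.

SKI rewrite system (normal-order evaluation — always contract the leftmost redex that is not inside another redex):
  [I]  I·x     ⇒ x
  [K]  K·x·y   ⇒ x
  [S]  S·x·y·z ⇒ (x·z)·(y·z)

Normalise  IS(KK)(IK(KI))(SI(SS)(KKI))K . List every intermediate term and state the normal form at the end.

Answer: normal form = KI  (in 6 steps)

Derivation:
  start: IS(KK)(IK(KI))(SI(SS)(KKI))K
  [1] S(KK)(IK(KI))(SI(SS)(KKI))K
  [2] KK(SI(SS)(KKI))(IK(KI)(SI(SS)(KKI)))K
  [3] K(IK(KI)(SI(SS)(KKI)))K
  [4] IK(KI)(SI(SS)(KKI))
  [5] K(KI)(SI(SS)(KKI))
  [6] KI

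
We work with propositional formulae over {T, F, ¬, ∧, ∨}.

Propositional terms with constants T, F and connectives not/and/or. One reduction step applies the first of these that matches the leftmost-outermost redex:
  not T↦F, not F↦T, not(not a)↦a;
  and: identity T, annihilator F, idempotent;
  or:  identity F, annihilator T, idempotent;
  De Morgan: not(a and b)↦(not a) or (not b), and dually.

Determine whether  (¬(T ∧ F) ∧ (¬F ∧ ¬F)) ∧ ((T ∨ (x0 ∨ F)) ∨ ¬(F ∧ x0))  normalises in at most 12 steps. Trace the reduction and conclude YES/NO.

Answer: YES — reaches normal form T in 10 ≤ 12 steps

Reduction:
  start: (¬(T ∧ F) ∧ (¬F ∧ ¬F)) ∧ ((T ∨ (x0 ∨ F)) ∨ ¬(F ∧ x0))
  [1] ((¬T ∨ ¬F) ∧ (¬F ∧ ¬F)) ∧ ((T ∨ (x0 ∨ F)) ∨ ¬(F ∧ x0))
  [2] ((F ∨ ¬F) ∧ (¬F ∧ ¬F)) ∧ ((T ∨ (x0 ∨ F)) ∨ ¬(F ∧ x0))
  [3] (¬F ∧ (¬F ∧ ¬F)) ∧ ((T ∨ (x0 ∨ F)) ∨ ¬(F ∧ x0))
  [4] (T ∧ (¬F ∧ ¬F)) ∧ ((T ∨ (x0 ∨ F)) ∨ ¬(F ∧ x0))
  [5] (¬F ∧ ¬F) ∧ ((T ∨ (x0 ∨ F)) ∨ ¬(F ∧ x0))
  [6] ¬F ∧ ((T ∨ (x0 ∨ F)) ∨ ¬(F ∧ x0))
  [7] T ∧ ((T ∨ (x0 ∨ F)) ∨ ¬(F ∧ x0))
  [8] (T ∨ (x0 ∨ F)) ∨ ¬(F ∧ x0)
  [9] T ∨ ¬(F ∧ x0)
  [10] T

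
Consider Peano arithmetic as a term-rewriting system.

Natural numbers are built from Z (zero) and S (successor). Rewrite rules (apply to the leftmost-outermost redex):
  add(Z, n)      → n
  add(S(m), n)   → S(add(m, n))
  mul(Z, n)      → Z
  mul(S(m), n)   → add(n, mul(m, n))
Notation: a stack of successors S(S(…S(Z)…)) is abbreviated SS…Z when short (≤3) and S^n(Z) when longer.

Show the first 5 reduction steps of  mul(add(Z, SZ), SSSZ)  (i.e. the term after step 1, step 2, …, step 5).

  start: mul(add(Z, SZ), SSSZ)
  step 1: mul(SZ, SSSZ)
  step 2: add(SSSZ, mul(Z, SSSZ))
  step 3: S(add(SSZ, mul(Z, SSSZ)))
  step 4: S(S(add(SZ, mul(Z, SSSZ))))
  step 5: S(S(S(add(Z, mul(Z, SSSZ)))))

Answer: after 5 steps: S(S(S(add(Z, mul(Z, SSSZ)))))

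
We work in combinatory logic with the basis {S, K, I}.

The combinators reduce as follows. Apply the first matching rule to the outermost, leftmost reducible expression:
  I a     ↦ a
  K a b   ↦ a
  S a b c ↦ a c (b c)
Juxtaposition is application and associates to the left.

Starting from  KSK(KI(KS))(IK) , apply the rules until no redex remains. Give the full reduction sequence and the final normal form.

  start: KSK(KI(KS))(IK)
  →1  S(KI(KS))(IK)
  →2  SI(IK)
  →3  SIK

Answer: normal form = SIK  (in 3 steps)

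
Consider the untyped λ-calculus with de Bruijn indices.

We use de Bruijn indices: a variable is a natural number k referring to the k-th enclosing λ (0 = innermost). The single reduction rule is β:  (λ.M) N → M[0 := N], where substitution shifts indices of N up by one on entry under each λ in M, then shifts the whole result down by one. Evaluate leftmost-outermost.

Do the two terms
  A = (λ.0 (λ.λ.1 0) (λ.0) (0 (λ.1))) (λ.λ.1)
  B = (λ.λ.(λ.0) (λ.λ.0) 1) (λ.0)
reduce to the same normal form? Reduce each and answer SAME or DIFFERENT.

Answer: DIFFERENT — A ⇓ λ.λ.λ.λ.1, B ⇓ λ.λ.0

Reduction:
Term A:
  start: (λ.0 (λ.λ.1 0) (λ.0) (0 (λ.1))) (λ.λ.1)
  [1] (λ.λ.1) (λ.λ.1 0) (λ.0) ((λ.λ.1) (λ.λ.λ.1))
  [2] (λ.λ.λ.1 0) (λ.0) ((λ.λ.1) (λ.λ.λ.1))
  [3] (λ.λ.1 0) ((λ.λ.1) (λ.λ.λ.1))
  [4] λ.(λ.λ.1) (λ.λ.λ.1) 0
  [5] λ.(λ.λ.λ.λ.1) 0
  [6] λ.λ.λ.λ.1

Term B:
  start: (λ.λ.(λ.0) (λ.λ.0) 1) (λ.0)
  [1] λ.(λ.0) (λ.λ.0) (λ.0)
  [2] λ.(λ.λ.0) (λ.0)
  [3] λ.λ.0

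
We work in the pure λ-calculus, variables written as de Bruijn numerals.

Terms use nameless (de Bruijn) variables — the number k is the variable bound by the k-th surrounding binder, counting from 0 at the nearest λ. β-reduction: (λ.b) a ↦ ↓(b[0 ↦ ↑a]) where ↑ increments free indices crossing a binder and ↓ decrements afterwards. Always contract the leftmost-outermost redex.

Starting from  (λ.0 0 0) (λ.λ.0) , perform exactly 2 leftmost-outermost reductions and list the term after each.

  start: (λ.0 0 0) (λ.λ.0)
  step 1: (λ.λ.0) (λ.λ.0) (λ.λ.0)
  step 2: (λ.0) (λ.λ.0)

Answer: after 2 steps: (λ.0) (λ.λ.0)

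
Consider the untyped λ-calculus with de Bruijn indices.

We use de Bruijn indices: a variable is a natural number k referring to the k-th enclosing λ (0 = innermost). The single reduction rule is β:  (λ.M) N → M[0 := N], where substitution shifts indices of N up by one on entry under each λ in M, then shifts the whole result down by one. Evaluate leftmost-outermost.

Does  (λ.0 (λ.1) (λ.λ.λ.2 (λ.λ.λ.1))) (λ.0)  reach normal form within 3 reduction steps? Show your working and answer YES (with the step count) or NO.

  start: (λ.0 (λ.1) (λ.λ.λ.2 (λ.λ.λ.1))) (λ.0)
  [1] (λ.0) (λ.λ.0) (λ.λ.λ.2 (λ.λ.λ.1))
  [2] (λ.λ.0) (λ.λ.λ.2 (λ.λ.λ.1))
  [3] λ.0

Answer: YES — reaches normal form λ.0 in 3 ≤ 3 steps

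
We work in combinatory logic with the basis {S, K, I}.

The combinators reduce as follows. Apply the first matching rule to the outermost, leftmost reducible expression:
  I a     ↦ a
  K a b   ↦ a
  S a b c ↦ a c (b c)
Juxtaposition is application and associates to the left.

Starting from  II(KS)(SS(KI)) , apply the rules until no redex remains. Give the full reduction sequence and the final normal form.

  start: II(KS)(SS(KI))
  [1] I(KS)(SS(KI))
  [2] KS(SS(KI))
  [3] S

Answer: normal form = S  (in 3 steps)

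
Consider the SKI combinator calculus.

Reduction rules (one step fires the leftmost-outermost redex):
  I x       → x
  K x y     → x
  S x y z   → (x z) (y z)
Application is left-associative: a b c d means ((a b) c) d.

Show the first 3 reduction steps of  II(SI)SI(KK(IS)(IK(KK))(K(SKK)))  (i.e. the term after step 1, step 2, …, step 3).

Answer: after 3 steps: II(SI)(KK(IS)(IK(KK))(K(SKK)))

Reduction:
  start: II(SI)SI(KK(IS)(IK(KK))(K(SKK)))
  step 1: I(SI)SI(KK(IS)(IK(KK))(K(SKK)))
  step 2: SISI(KK(IS)(IK(KK))(K(SKK)))
  step 3: II(SI)(KK(IS)(IK(KK))(K(SKK)))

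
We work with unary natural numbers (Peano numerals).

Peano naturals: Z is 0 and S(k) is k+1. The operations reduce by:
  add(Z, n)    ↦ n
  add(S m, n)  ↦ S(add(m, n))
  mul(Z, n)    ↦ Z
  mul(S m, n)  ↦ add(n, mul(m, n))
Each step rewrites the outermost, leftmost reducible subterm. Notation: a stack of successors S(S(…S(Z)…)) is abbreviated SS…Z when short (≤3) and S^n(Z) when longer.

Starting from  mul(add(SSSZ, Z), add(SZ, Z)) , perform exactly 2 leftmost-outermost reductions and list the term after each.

Answer: after 2 steps: add(add(SZ, Z), mul(add(SSZ, Z), add(SZ, Z)))

Working:
  start: mul(add(SSSZ, Z), add(SZ, Z))
  step 1: mul(S(add(SSZ, Z)), add(SZ, Z))
  step 2: add(add(SZ, Z), mul(add(SSZ, Z), add(SZ, Z)))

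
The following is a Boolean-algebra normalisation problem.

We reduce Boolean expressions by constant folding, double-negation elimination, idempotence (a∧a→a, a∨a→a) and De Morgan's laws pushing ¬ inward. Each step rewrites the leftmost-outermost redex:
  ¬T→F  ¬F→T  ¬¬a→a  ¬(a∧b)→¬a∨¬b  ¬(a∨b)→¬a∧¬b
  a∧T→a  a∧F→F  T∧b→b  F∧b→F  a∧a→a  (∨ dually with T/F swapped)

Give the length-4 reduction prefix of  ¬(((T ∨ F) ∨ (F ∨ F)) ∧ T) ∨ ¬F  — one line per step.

Answer: after 4 steps: (((F ∧ ¬F) ∧ ¬(F ∨ F)) ∨ ¬T) ∨ ¬F

Reduction:
  start: ¬(((T ∨ F) ∨ (F ∨ F)) ∧ T) ∨ ¬F
  step 1: (¬((T ∨ F) ∨ (F ∨ F)) ∨ ¬T) ∨ ¬F
  step 2: ((¬(T ∨ F) ∧ ¬(F ∨ F)) ∨ ¬T) ∨ ¬F
  step 3: (((¬T ∧ ¬F) ∧ ¬(F ∨ F)) ∨ ¬T) ∨ ¬F
  step 4: (((F ∧ ¬F) ∧ ¬(F ∨ F)) ∨ ¬T) ∨ ¬F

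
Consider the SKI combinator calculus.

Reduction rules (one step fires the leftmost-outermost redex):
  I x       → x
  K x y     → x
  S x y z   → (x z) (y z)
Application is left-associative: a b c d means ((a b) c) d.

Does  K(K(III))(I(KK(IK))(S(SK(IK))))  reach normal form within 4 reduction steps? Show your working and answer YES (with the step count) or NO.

Answer: YES — reaches normal form KI in 3 ≤ 4 steps

Working:
  start: K(K(III))(I(KK(IK))(S(SK(IK))))
  →1  K(III)
  →2  K(II)
  →3  KI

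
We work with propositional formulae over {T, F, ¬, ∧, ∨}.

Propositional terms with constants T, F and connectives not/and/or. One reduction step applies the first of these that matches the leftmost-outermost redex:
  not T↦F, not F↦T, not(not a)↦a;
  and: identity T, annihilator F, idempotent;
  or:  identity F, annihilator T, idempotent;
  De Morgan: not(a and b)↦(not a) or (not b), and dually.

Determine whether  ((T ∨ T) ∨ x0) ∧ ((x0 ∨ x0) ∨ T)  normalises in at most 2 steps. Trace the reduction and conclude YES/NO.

  start: ((T ∨ T) ∨ x0) ∧ ((x0 ∨ x0) ∨ T)
  →1  (T ∨ x0) ∧ ((x0 ∨ x0) ∨ T)
  →2  T ∧ ((x0 ∨ x0) ∨ T)

Answer: NO — after 2 steps the term is T ∧ ((x0 ∨ x0) ∨ T), not yet normal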